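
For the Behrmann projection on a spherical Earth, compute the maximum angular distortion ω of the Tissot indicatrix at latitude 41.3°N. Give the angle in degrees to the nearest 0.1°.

16.2°

Behrmann is a cylindrical equal-area projection with standard parallels at ±30°. A cylindrical equal-area projection with standard parallel φ₀ has meridian scale h = cos φ / cos φ₀ and parallel scale k = cos φ₀ / cos φ (so areas are preserved, h·k = 1).
At 41.3°: h = 0.8675, k = 1.153; principal scales a = 1.153, b = 0.8675.
sin(ω/2) = (a − b)/(a + b) = 0.2853/2.020 = 0.1412, so ω = 2 arcsin(0.1412) ≈ 16.2°.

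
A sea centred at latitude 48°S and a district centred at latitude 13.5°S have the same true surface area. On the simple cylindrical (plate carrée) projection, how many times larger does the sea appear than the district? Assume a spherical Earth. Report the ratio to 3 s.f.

1.45

In the plate carrée (x = Rλ, y = Rφ), meridians are true-scale (h = 1) and parallels are stretched by k = sec φ.
Areal scale at 48°: h·k = 1.000 × 1.494 = 1.494.
Areal scale at 13.5°: h·k = 1.000 × 1.028 = 1.028.
Ratio = 1.494/1.028 ≈ 1.45.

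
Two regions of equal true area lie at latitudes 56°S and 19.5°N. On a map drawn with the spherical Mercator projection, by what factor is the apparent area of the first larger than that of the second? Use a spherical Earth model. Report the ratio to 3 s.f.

Mercator areal scale is sec²φ.
At 56°: sec²(56°) = 1/0.5592² = 3.198.
At 19.5°: sec²(19.5°) = 1/0.9426² = 1.125.
Ratio = 3.198/1.125 = cos²(19.5°)/cos²(56°) ≈ 2.84.

2.84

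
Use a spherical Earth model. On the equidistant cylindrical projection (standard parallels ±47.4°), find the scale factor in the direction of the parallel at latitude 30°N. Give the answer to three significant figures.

In the equirectangular projection with standard parallel φ₀ = 47.4° (x = Rλ cos φ₀, y = Rφ), meridians are true-scale (h = 1) and the parallel scale is k = cos φ₀ / cos φ.
k = cos 47.4° / cos 30° = 0.6769/0.8660 = 0.7816.

0.782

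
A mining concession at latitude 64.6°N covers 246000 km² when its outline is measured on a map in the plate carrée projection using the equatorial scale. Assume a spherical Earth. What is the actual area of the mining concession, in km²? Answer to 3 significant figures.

106000 km²

In the plate carrée (x = Rλ, y = Rφ), meridians are true-scale (h = 1) and parallels are stretched by k = sec φ.
Areal scale = h·k = 1 × sec φ; at 64.6°, h = 1.000, k = 2.331, so h·k = 2.331.
True area = apparent / (areal scale) = 246000 / 2.331 ≈ 106000 km².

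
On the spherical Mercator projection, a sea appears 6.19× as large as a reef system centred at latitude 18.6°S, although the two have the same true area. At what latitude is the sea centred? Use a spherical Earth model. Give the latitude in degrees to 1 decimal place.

67.6°

For equal true areas on Mercator, apparent areas scale as sec²φ, so the ratio is cos²φ₂ / cos²φ₁.
cos²φ₂ / cos²φ₁ = 6.19  ⇒  cos φ₁ = cos 18.6° / √6.19 = 0.9478/2.488 = 0.3809.
φ₁ = arccos(0.3809) ≈ 67.6°.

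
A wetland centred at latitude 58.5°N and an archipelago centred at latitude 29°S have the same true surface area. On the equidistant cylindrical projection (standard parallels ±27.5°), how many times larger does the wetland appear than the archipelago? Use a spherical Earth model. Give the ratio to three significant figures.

The equidistant cylindrical projection with φ₀ = 27.5° has h = 1 (meridians true) and k = cos φ₀ / cos φ along parallels.
Areal scale at 58.5°: h·k = 1.000 × 1.698 = 1.698.
Areal scale at 29°: h·k = 1.000 × 1.014 = 1.014.
Ratio = 1.698/1.014 ≈ 1.67.

1.67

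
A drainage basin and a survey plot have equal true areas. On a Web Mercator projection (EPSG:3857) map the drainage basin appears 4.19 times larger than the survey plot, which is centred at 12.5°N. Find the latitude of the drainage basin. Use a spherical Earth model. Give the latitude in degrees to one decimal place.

61.5°

For equal true areas on Mercator, apparent areas scale as sec²φ, so the ratio is cos²φ₂ / cos²φ₁.
cos²φ₂ / cos²φ₁ = 4.19  ⇒  cos φ₁ = cos 12.5° / √4.19 = 0.9763/2.047 = 0.4770.
φ₁ = arccos(0.4770) ≈ 61.5°.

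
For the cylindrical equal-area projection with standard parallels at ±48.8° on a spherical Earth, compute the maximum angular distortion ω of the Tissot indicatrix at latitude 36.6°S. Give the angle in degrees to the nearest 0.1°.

22.5°

For cylindrical equal-area with standard parallel φ₀, h = cos φ / cos φ₀ and k = cos φ₀ / cos φ, so h·k = 1.
At 36.6°: h = 1.219, k = 0.8205; principal scales a = 1.219, b = 0.8205.
sin(ω/2) = (a − b)/(a + b) = 0.3983/2.039 = 0.1953, so ω = 2 arcsin(0.1953) ≈ 22.5°.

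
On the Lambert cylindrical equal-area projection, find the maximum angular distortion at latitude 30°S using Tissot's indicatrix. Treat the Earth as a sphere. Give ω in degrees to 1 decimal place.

The Lambert cylindrical equal-area projection is the cylindrical equal-area projection with its standard parallel at the equator (φ₀ = 0). A cylindrical equal-area projection with standard parallel φ₀ has meridian scale h = cos φ / cos φ₀ and parallel scale k = cos φ₀ / cos φ (so areas are preserved, h·k = 1).
At 30°: h = 0.8660, k = 1.155; principal scales a = 1.155, b = 0.8660.
sin(ω/2) = (a − b)/(a + b) = 0.2887/2.021 = 0.1429, so ω = 2 arcsin(0.1429) ≈ 16.4°.

16.4°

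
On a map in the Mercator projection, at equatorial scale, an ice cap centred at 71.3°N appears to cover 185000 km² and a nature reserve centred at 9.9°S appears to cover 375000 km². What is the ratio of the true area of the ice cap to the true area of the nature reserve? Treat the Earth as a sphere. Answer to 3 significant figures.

Since Mercator area scale is 1/cos²φ, the true area equals the apparent area multiplied by cos²φ.
True area of ice cap: 185000 × cos²(71.3°) = 185000 × 0.1028 = 19020 km².
True area of nature reserve: 375000 × cos²(9.9°) = 375000 × 0.9704 = 363900 km².
Ratio = 19020 / 363900 ≈ 0.0523.

0.0523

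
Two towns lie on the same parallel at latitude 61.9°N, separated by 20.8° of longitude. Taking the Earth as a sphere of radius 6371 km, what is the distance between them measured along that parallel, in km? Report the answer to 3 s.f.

Arc length along a parallel = R cos φ · Δλ (with Δλ in radians).
= 6371 × cos 61.9° × (20.8° × π/180) = 6371 × 0.4710 × 0.3630 ≈ 1090 km.

1090 km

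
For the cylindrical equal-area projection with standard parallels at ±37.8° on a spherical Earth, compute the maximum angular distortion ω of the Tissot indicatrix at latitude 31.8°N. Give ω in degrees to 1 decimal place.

For cylindrical equal-area with standard parallel φ₀, h = cos φ / cos φ₀ and k = cos φ₀ / cos φ, so h·k = 1.
At 31.8°: h = 1.076, k = 0.9297; principal scales a = 1.076, b = 0.9297.
sin(ω/2) = (a − b)/(a + b) = 0.1459/2.005 = 0.07275, so ω = 2 arcsin(0.07275) ≈ 8.3°.

8.3°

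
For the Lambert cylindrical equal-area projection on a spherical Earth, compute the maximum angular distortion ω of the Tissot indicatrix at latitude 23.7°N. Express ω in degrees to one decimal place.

The Lambert cylindrical equal-area projection is the cylindrical equal-area projection with its standard parallel at the equator (φ₀ = 0). For cylindrical equal-area with standard parallel φ₀, h = cos φ / cos φ₀ and k = cos φ₀ / cos φ, so h·k = 1.
At 23.7°: h = 0.9157, k = 1.092; principal scales a = 1.092, b = 0.9157.
sin(ω/2) = (a − b)/(a + b) = 0.1764/2.008 = 0.08788, so ω = 2 arcsin(0.08788) ≈ 10.1°.

10.1°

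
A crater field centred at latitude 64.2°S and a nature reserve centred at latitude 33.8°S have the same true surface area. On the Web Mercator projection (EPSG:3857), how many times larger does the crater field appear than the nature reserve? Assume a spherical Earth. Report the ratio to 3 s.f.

On Mercator, area is exaggerated by sec²φ = 1/cos²φ.
At 64.2°: sec²(64.2°) = 1/0.4352² = 5.279.
At 33.8°: sec²(33.8°) = 1/0.8310² = 1.448.
Ratio = 5.279/1.448 = cos²(33.8°)/cos²(64.2°) ≈ 3.65.

3.65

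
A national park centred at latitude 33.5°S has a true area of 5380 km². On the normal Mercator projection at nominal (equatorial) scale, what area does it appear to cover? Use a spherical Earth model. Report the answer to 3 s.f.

The Mercator projection is conformal; its linear scale factor is the same in every direction and equals sec φ = 1/cos φ.
Areal scale = k² = sec²φ = 1/cos²(33.5°) = 1/0.8339² = 1.438.
Apparent area = 5380 × 1.438 ≈ 7740 km².

7740 km²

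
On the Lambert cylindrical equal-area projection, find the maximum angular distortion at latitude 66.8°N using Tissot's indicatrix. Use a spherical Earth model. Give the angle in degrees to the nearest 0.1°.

94.0°

The Lambert cylindrical equal-area projection is the cylindrical equal-area projection with its standard parallel at the equator (φ₀ = 0). A cylindrical equal-area projection with standard parallel φ₀ has meridian scale h = cos φ / cos φ₀ and parallel scale k = cos φ₀ / cos φ (so areas are preserved, h·k = 1).
At 66.8°: h = 0.3939, k = 2.538; principal scales a = 2.538, b = 0.3939.
sin(ω/2) = (a − b)/(a + b) = 2.145/2.932 = 0.7313, so ω = 2 arcsin(0.7313) ≈ 94.0°.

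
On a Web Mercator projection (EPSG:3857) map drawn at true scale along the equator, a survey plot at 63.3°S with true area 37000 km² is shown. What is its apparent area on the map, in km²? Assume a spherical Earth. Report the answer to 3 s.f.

183000 km²

The Mercator projection is conformal; its linear scale factor is the same in every direction and equals sec φ = 1/cos φ.
Areal scale = k² = sec²φ = 1/cos²(63.3°) = 1/0.4493² = 4.953.
Apparent area = 37000 × 4.953 ≈ 183000 km².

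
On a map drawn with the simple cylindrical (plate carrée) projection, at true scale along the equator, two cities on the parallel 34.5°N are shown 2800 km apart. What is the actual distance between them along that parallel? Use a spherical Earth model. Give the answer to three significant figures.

For the equirectangular projection with φ₀ = 0 (plate carrée), h = 1 along meridians and k = sec φ along parallels.
Along the parallel at 34.5°, map distances are exaggerated by k = sec 34.5° = 1.213.
True distance = 2800 / 1.213 = 2800 × cos 34.5° ≈ 2310 km.

2310 km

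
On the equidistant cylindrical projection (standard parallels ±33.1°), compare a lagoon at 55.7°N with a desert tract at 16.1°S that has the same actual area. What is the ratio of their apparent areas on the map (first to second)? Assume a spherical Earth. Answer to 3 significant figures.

1.70

The equidistant cylindrical projection with φ₀ = 33.1° has h = 1 (meridians true) and k = cos φ₀ / cos φ along parallels.
Areal scale at 55.7°: h·k = 1.000 × 1.487 = 1.487.
Areal scale at 16.1°: h·k = 1.000 × 0.8719 = 0.8719.
Ratio = 1.487/0.8719 ≈ 1.70.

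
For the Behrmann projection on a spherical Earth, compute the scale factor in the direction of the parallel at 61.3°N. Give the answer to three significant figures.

1.80

The Behrmann projection is cylindrical equal-area with φ₀ = 30°. For cylindrical equal-area with standard parallel φ₀, h = cos φ / cos φ₀ and k = cos φ₀ / cos φ, so h·k = 1.
k = cos 30° / cos 61.3° = 0.8660/0.4802 = 1.803.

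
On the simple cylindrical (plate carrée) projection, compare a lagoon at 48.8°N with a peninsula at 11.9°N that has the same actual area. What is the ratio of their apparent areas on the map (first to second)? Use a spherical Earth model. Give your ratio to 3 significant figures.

For the equirectangular projection with φ₀ = 0 (plate carrée), h = 1 along meridians and k = sec φ along parallels.
Areal scale at 48.8°: h·k = 1.000 × 1.518 = 1.518.
Areal scale at 11.9°: h·k = 1.000 × 1.022 = 1.022.
Ratio = 1.518/1.022 ≈ 1.49.

1.49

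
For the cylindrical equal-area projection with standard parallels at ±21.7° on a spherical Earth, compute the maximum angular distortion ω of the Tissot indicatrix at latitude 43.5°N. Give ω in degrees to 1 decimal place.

28.1°

For cylindrical equal-area with standard parallel φ₀, h = cos φ / cos φ₀ and k = cos φ₀ / cos φ, so h·k = 1.
At 43.5°: h = 0.7807, k = 1.281; principal scales a = 1.281, b = 0.7807.
sin(ω/2) = (a − b)/(a + b) = 0.5002/2.062 = 0.2426, so ω = 2 arcsin(0.2426) ≈ 28.1°.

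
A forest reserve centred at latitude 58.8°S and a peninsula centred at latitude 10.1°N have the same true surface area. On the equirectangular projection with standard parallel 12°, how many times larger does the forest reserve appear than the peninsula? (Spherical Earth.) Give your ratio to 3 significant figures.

With standard parallel φ₀ = 12°, the equirectangular projection gives x = Rλ cos φ₀, y = Rφ, so h = 1 and k = cos 12° / cos φ.
Areal scale at 58.8°: h·k = 1.000 × 1.888 = 1.888.
Areal scale at 10.1°: h·k = 1.000 × 0.9935 = 0.9935.
Ratio = 1.888/0.9935 ≈ 1.90.

1.90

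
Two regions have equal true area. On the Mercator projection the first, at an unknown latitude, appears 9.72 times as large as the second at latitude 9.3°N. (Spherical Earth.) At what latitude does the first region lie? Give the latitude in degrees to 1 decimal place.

71.5°

For equal true areas on Mercator, apparent areas scale as sec²φ, so the ratio is cos²φ₂ / cos²φ₁.
cos²φ₂ / cos²φ₁ = 9.72  ⇒  cos φ₁ = cos 9.3° / √9.72 = 0.9869/3.118 = 0.3165.
φ₁ = arccos(0.3165) ≈ 71.5°.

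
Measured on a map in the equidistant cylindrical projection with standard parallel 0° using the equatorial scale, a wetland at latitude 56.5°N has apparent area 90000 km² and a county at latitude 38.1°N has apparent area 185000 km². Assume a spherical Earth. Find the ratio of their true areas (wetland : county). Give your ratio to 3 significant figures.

Plate carrée has h = 1 and k = sec φ, giving areal scale sec φ; true area = (apparent area) · cos φ.
True area of wetland: 90000 × cos(56.5°) = 90000 × 0.5519 = 49670 km².
True area of county: 185000 × cos(38.1°) = 185000 × 0.7869 = 145600 km².
Ratio = 49670 / 145600 ≈ 0.341.

0.341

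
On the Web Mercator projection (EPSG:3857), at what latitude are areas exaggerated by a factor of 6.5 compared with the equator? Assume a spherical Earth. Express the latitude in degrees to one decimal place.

Mercator areal scale is sec²φ.
sec²φ = 6.5  ⇒  cos²φ = 0.1538  ⇒  cos φ = 0.3922.
φ = arccos(0.3922) ≈ 66.9°.

66.9°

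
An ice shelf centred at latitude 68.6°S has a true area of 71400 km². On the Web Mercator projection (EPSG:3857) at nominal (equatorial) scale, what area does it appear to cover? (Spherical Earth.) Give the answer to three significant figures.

Mercator is conformal, so the point scale is isotropic: h = k = sec φ = 1/cos φ.
Areal scale = k² = sec²φ = 1/cos²(68.6°) = 1/0.3649² = 7.511.
Apparent area = 71400 × 7.511 ≈ 536000 km².

536000 km²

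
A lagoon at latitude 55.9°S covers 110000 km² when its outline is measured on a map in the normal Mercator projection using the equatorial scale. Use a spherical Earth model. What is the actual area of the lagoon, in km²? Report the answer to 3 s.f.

34600 km²

For Mercator, h = k = sec φ (a conformal cylindrical projection has a single point scale, 1/cos φ).
Areal scale = k² = sec²φ = 1/cos²(55.9°) = 1/0.5606² = 3.182.
True area = apparent / (areal scale) = 110000 / 3.182 ≈ 34600 km².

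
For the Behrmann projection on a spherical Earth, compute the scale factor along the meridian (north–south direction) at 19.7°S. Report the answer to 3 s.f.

Behrmann is a cylindrical equal-area projection with standard parallels at ±30°. For cylindrical equal-area with standard parallel φ₀, h = cos φ / cos φ₀ and k = cos φ₀ / cos φ, so h·k = 1.
h = cos 19.7° / cos 30° = 0.9415/0.8660 = 1.087.

1.09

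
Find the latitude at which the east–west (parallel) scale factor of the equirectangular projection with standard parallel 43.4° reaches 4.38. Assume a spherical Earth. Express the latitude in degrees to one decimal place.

With standard parallel φ₀ = 43.4°, the equirectangular projection gives x = Rλ cos φ₀, y = Rφ, so h = 1 and k = cos 43.4° / cos φ.
k = cos φ₀ / cos φ = 4.38  ⇒  cos φ = cos 43.4° / 4.38 = 0.1659.
φ = arccos(0.1659) ≈ 80.5°.

80.5°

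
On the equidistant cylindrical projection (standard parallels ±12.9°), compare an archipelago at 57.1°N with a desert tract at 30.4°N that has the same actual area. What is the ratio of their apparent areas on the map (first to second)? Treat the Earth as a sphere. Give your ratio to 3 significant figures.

With standard parallel φ₀ = 12.9°, the equirectangular projection gives x = Rλ cos φ₀, y = Rφ, so h = 1 and k = cos 12.9° / cos φ.
Areal scale at 57.1°: h·k = 1.000 × 1.795 = 1.795.
Areal scale at 30.4°: h·k = 1.000 × 1.130 = 1.130.
Ratio = 1.795/1.130 ≈ 1.59.

1.59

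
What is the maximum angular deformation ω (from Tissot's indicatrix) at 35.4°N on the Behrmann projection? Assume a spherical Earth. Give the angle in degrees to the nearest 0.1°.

6.9°

The Behrmann projection is cylindrical equal-area with φ₀ = 30°. A cylindrical equal-area projection with standard parallel φ₀ has meridian scale h = cos φ / cos φ₀ and parallel scale k = cos φ₀ / cos φ (so areas are preserved, h·k = 1).
At 35.4°: h = 0.9412, k = 1.062; principal scales a = 1.062, b = 0.9412.
sin(ω/2) = (a − b)/(a + b) = 0.1212/2.004 = 0.06050, so ω = 2 arcsin(0.06050) ≈ 6.9°.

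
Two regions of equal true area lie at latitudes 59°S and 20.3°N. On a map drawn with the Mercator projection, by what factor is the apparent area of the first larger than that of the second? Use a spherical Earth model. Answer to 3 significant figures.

On Mercator, area is exaggerated by sec²φ = 1/cos²φ.
At 59°: sec²(59°) = 1/0.5150² = 3.770.
At 20.3°: sec²(20.3°) = 1/0.9379² = 1.137.
Ratio = 3.770/1.137 = cos²(20.3°)/cos²(59°) ≈ 3.32.

3.32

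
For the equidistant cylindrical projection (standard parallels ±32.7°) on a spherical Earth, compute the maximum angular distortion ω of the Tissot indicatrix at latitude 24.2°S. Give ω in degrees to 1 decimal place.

4.6°

The equidistant cylindrical projection with φ₀ = 32.7° has h = 1 (meridians true) and k = cos φ₀ / cos φ along parallels.
At 24.2°: h = 1.000, k = 0.9226; principal scales a = 1.000, b = 0.9226.
sin(ω/2) = (a − b)/(a + b) = 0.07741/1.923 = 0.04026, so ω = 2 arcsin(0.04026) ≈ 4.6°.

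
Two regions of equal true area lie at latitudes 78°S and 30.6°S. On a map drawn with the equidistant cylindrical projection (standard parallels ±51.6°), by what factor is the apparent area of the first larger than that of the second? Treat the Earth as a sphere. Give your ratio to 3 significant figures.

In the equirectangular projection with standard parallel φ₀ = 51.6° (x = Rλ cos φ₀, y = Rφ), meridians are true-scale (h = 1) and the parallel scale is k = cos φ₀ / cos φ.
Areal scale at 78°: h·k = 1.000 × 2.988 = 2.988.
Areal scale at 30.6°: h·k = 1.000 × 0.7216 = 0.7216.
Ratio = 2.988/0.7216 ≈ 4.14.

4.14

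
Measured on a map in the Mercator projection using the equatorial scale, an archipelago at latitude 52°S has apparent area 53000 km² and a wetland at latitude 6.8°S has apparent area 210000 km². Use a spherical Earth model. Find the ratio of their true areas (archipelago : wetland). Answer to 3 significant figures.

On Mercator the areal scale is sec²φ, so true area = apparent × cos²φ.
True area of archipelago: 53000 × cos²(52°) = 53000 × 0.3790 = 20090 km².
True area of wetland: 210000 × cos²(6.8°) = 210000 × 0.9860 = 207100 km².
Ratio = 20090 / 207100 ≈ 0.0970.

0.0970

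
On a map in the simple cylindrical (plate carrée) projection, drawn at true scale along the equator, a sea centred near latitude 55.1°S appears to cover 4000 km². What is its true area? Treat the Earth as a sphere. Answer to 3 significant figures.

For the equirectangular projection with φ₀ = 0 (plate carrée), h = 1 along meridians and k = sec φ along parallels.
Areal scale = h·k = 1 × sec φ; at 55.1°, h = 1.000, k = 1.748, so h·k = 1.748.
True area = apparent / (areal scale) = 4000 / 1.748 ≈ 2290 km².

2290 km²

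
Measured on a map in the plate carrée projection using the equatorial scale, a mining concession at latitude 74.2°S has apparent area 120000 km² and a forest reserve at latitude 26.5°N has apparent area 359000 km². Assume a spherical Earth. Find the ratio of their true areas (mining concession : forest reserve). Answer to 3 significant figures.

Plate carrée has h = 1 and k = sec φ, giving areal scale sec φ; true area = (apparent area) · cos φ.
True area of mining concession: 120000 × cos(74.2°) = 120000 × 0.2723 = 32670 km².
True area of forest reserve: 359000 × cos(26.5°) = 359000 × 0.8949 = 321300 km².
Ratio = 32670 / 321300 ≈ 0.102.

0.102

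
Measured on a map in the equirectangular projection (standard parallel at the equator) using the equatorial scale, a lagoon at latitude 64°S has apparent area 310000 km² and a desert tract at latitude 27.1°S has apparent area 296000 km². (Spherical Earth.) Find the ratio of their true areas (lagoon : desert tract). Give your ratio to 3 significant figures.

On the plate carrée, areal scale = h·k = 1 × sec φ, so true area = apparent × cos φ.
True area of lagoon: 310000 × cos(64°) = 310000 × 0.4384 = 135900 km².
True area of desert tract: 296000 × cos(27.1°) = 296000 × 0.8902 = 263500 km².
Ratio = 135900 / 263500 ≈ 0.516.

0.516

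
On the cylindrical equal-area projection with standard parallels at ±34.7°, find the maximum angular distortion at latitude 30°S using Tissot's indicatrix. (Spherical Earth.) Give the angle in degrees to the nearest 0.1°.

6.0°

For cylindrical equal-area with standard parallel φ₀, h = cos φ / cos φ₀ and k = cos φ₀ / cos φ, so h·k = 1.
At 30°: h = 1.053, k = 0.9493; principal scales a = 1.053, b = 0.9493.
sin(ω/2) = (a − b)/(a + b) = 0.1040/2.003 = 0.05195, so ω = 2 arcsin(0.05195) ≈ 6.0°.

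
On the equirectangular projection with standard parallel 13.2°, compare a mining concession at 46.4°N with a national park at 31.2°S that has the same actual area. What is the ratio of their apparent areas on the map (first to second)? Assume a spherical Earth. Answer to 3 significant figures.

1.24

The equidistant cylindrical projection with φ₀ = 13.2° has h = 1 (meridians true) and k = cos φ₀ / cos φ along parallels.
Areal scale at 46.4°: h·k = 1.000 × 1.412 = 1.412.
Areal scale at 31.2°: h·k = 1.000 × 1.138 = 1.138.
Ratio = 1.412/1.138 ≈ 1.24.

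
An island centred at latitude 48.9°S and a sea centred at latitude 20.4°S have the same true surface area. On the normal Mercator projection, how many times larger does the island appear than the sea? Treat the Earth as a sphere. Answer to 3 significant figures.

Mercator areal scale is sec²φ.
At 48.9°: sec²(48.9°) = 1/0.6574² = 2.314.
At 20.4°: sec²(20.4°) = 1/0.9373² = 1.138.
Ratio = 2.314/1.138 = cos²(20.4°)/cos²(48.9°) ≈ 2.03.

2.03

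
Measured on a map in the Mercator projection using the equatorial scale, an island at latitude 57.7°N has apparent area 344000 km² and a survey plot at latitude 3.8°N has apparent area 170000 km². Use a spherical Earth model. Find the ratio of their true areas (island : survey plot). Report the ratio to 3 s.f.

0.580

Since Mercator area scale is 1/cos²φ, the true area equals the apparent area multiplied by cos²φ.
True area of island: 344000 × cos²(57.7°) = 344000 × 0.2855 = 98220 km².
True area of survey plot: 170000 × cos²(3.8°) = 170000 × 0.9956 = 169300 km².
Ratio = 98220 / 169300 ≈ 0.580.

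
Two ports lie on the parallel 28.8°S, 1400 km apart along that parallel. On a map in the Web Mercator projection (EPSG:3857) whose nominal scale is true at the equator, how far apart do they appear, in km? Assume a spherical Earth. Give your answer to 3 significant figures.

1600 km

The Mercator projection is conformal; its linear scale factor is the same in every direction and equals sec φ = 1/cos φ.
Along the parallel, k = sec 28.8° = 1/0.8763 = 1.141.
Map distance = 1400 × 1.141 ≈ 1600 km.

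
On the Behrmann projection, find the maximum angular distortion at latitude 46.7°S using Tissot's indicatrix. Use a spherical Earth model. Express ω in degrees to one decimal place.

26.5°

Behrmann is a cylindrical equal-area projection with standard parallels at ±30°. Cylindrical equal-area (φ₀ = 30°): h = cos φ / cos 30° along meridians, k = cos 30° / cos φ along parallels; h·k = 1.
At 46.7°: h = 0.7919, k = 1.263; principal scales a = 1.263, b = 0.7919.
sin(ω/2) = (a − b)/(a + b) = 0.4708/2.055 = 0.2292, so ω = 2 arcsin(0.2292) ≈ 26.5°.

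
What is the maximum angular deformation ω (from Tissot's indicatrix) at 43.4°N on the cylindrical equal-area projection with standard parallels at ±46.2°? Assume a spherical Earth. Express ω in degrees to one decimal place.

Cylindrical equal-area (φ₀ = 46.2°): h = cos φ / cos 46.2° along meridians, k = cos 46.2° / cos φ along parallels; h·k = 1.
At 43.4°: h = 1.050, k = 0.9526; principal scales a = 1.050, b = 0.9526.
sin(ω/2) = (a − b)/(a + b) = 0.09713/2.002 = 0.04851, so ω = 2 arcsin(0.04851) ≈ 5.6°.

5.6°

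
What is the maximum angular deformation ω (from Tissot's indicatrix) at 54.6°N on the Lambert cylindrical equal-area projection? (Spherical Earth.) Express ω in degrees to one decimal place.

59.7°

The Lambert cylindrical equal-area projection is the cylindrical equal-area projection with its standard parallel at the equator (φ₀ = 0). A cylindrical equal-area projection with standard parallel φ₀ has meridian scale h = cos φ / cos φ₀ and parallel scale k = cos φ₀ / cos φ (so areas are preserved, h·k = 1).
At 54.6°: h = 0.5793, k = 1.726; principal scales a = 1.726, b = 0.5793.
sin(ω/2) = (a − b)/(a + b) = 1.147/2.306 = 0.4975, so ω = 2 arcsin(0.4975) ≈ 59.7°.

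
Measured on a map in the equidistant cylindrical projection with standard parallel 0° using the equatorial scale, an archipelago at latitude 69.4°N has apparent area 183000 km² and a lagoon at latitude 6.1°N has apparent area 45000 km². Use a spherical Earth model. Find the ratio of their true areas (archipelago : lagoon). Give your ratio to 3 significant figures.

1.44

Plate carrée has h = 1 and k = sec φ, giving areal scale sec φ; true area = (apparent area) · cos φ.
True area of archipelago: 183000 × cos(69.4°) = 183000 × 0.3518 = 64390 km².
True area of lagoon: 45000 × cos(6.1°) = 45000 × 0.9943 = 44750 km².
Ratio = 64390 / 44750 ≈ 1.44.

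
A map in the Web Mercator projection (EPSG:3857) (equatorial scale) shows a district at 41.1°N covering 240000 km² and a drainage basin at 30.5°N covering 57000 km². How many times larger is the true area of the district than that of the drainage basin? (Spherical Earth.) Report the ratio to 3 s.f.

On Mercator the areal scale is sec²φ, so true area = apparent × cos²φ.
True area of district: 240000 × cos²(41.1°) = 240000 × 0.5679 = 136300 km².
True area of drainage basin: 57000 × cos²(30.5°) = 57000 × 0.7424 = 42320 km².
Ratio = 136300 / 42320 ≈ 3.22.

3.22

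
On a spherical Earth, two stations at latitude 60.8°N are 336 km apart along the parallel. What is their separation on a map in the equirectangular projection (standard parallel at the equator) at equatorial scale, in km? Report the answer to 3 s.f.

Plate carrée maps x = Rλ, y = Rφ. The meridian scale is h = 1 and the parallel scale is k = 1/cos φ = sec φ.
Along the parallel, k = sec 60.8° = 1/0.4879 = 2.050.
Map distance = 336 × 2.050 ≈ 689 km.

689 km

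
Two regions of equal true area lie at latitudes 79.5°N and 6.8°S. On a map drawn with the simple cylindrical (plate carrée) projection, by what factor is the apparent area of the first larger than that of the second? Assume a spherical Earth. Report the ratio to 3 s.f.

Plate carrée maps x = Rλ, y = Rφ. The meridian scale is h = 1 and the parallel scale is k = 1/cos φ = sec φ.
Areal scale at 79.5°: h·k = 1.000 × 5.487 = 5.487.
Areal scale at 6.8°: h·k = 1.000 × 1.007 = 1.007.
Ratio = 5.487/1.007 ≈ 5.45.

5.45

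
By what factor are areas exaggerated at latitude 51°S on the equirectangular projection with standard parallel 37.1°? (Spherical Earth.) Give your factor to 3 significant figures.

1.27

In the equirectangular projection with standard parallel φ₀ = 37.1° (x = Rλ cos φ₀, y = Rφ), meridians are true-scale (h = 1) and the parallel scale is k = cos φ₀ / cos φ.
Areal scale = h·k = 1 × cos φ₀ / cos φ; at 51°, h = 1.000, k = 1.267, so h·k = 1.267.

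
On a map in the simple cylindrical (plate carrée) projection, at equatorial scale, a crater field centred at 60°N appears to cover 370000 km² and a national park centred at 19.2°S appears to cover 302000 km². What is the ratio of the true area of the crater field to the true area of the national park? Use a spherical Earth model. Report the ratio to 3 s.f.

On the plate carrée, areal scale = h·k = 1 × sec φ, so true area = apparent × cos φ.
True area of crater field: 370000 × cos(60°) = 370000 × 0.5000 = 185000 km².
True area of national park: 302000 × cos(19.2°) = 302000 × 0.9444 = 285200 km².
Ratio = 185000 / 285200 ≈ 0.649.

0.649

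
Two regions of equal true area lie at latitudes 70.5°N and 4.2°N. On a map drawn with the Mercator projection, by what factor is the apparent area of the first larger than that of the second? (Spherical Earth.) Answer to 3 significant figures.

8.93

Mercator is conformal with k = sec φ, so areal scale = k² = sec²φ.
At 70.5°: sec²(70.5°) = 1/0.3338² = 8.974.
At 4.2°: sec²(4.2°) = 1/0.9973² = 1.005.
Ratio = 8.974/1.005 = cos²(4.2°)/cos²(70.5°) ≈ 8.93.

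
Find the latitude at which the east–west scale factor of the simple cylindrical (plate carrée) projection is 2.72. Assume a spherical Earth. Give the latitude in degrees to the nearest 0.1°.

68.4°

Plate carrée: h = 1, k = sec φ along parallels.
sec φ = 2.72  ⇒  cos φ = 0.3676  ⇒  φ ≈ 68.4°.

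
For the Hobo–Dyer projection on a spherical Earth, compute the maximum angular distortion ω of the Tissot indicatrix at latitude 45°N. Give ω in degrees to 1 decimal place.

The Hobo–Dyer projection is cylindrical equal-area with φ₀ = 37.5°. A cylindrical equal-area projection with standard parallel φ₀ has meridian scale h = cos φ / cos φ₀ and parallel scale k = cos φ₀ / cos φ (so areas are preserved, h·k = 1).
At 45°: h = 0.8913, k = 1.122; principal scales a = 1.122, b = 0.8913.
sin(ω/2) = (a − b)/(a + b) = 0.2307/2.013 = 0.1146, so ω = 2 arcsin(0.1146) ≈ 13.2°.

13.2°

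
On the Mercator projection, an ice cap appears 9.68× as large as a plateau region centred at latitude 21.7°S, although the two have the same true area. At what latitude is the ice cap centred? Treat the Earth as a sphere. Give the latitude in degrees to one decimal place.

For equal true areas on Mercator, apparent areas scale as sec²φ, so the ratio is cos²φ₂ / cos²φ₁.
cos²φ₂ / cos²φ₁ = 9.68  ⇒  cos φ₁ = cos 21.7° / √9.68 = 0.9291/3.111 = 0.2986.
φ₁ = arccos(0.2986) ≈ 72.6°.

72.6°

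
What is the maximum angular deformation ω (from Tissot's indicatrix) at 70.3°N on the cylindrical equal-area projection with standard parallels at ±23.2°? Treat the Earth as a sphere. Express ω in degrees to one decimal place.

A cylindrical equal-area projection with standard parallel φ₀ has meridian scale h = cos φ / cos φ₀ and parallel scale k = cos φ₀ / cos φ (so areas are preserved, h·k = 1).
At 70.3°: h = 0.3668, k = 2.727; principal scales a = 2.727, b = 0.3668.
sin(ω/2) = (a − b)/(a + b) = 2.360/3.093 = 0.7629, so ω = 2 arcsin(0.7629) ≈ 99.4°.

99.4°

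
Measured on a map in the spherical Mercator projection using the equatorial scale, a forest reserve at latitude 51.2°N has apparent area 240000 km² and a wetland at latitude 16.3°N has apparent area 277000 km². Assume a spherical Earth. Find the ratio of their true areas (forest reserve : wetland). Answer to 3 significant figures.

0.369

Mercator's areal exaggeration is sec²φ; hence true area = (apparent area) · cos²φ.
True area of forest reserve: 240000 × cos²(51.2°) = 240000 × 0.3926 = 94230 km².
True area of wetland: 277000 × cos²(16.3°) = 277000 × 0.9212 = 255200 km².
Ratio = 94230 / 255200 ≈ 0.369.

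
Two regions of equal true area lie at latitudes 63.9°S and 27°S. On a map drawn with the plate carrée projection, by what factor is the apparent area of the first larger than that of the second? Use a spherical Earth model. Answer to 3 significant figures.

Plate carrée maps x = Rλ, y = Rφ. The meridian scale is h = 1 and the parallel scale is k = 1/cos φ = sec φ.
Areal scale at 63.9°: h·k = 1.000 × 2.273 = 2.273.
Areal scale at 27°: h·k = 1.000 × 1.122 = 1.122.
Ratio = 2.273/1.122 ≈ 2.03.

2.03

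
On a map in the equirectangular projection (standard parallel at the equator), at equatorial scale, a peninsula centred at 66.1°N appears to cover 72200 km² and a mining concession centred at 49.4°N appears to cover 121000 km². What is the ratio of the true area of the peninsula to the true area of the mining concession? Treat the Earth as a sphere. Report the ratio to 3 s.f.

0.371

On the plate carrée, areal scale = h·k = 1 × sec φ, so true area = apparent × cos φ.
True area of peninsula: 72200 × cos(66.1°) = 72200 × 0.4051 = 29250 km².
True area of mining concession: 121000 × cos(49.4°) = 121000 × 0.6508 = 78740 km².
Ratio = 29250 / 78740 ≈ 0.371.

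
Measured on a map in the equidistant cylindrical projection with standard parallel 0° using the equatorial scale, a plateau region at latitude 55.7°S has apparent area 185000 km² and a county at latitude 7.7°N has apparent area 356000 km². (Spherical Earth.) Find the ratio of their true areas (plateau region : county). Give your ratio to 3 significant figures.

0.296

Plate carrée has h = 1 and k = sec φ, giving areal scale sec φ; true area = (apparent area) · cos φ.
True area of plateau region: 185000 × cos(55.7°) = 185000 × 0.5635 = 104300 km².
True area of county: 356000 × cos(7.7°) = 356000 × 0.9910 = 352800 km².
Ratio = 104300 / 352800 ≈ 0.296.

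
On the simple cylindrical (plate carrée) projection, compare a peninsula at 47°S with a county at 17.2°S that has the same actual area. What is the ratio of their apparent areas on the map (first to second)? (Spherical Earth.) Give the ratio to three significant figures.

1.40

In the plate carrée (x = Rλ, y = Rφ), meridians are true-scale (h = 1) and parallels are stretched by k = sec φ.
Areal scale at 47°: h·k = 1.000 × 1.466 = 1.466.
Areal scale at 17.2°: h·k = 1.000 × 1.047 = 1.047.
Ratio = 1.466/1.047 ≈ 1.40.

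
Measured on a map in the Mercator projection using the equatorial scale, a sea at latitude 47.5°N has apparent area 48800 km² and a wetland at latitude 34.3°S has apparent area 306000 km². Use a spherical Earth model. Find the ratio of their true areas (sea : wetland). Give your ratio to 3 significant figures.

0.107

Mercator's areal exaggeration is sec²φ; hence true area = (apparent area) · cos²φ.
True area of sea: 48800 × cos²(47.5°) = 48800 × 0.4564 = 22270 km².
True area of wetland: 306000 × cos²(34.3°) = 306000 × 0.6824 = 208800 km².
Ratio = 22270 / 208800 ≈ 0.107.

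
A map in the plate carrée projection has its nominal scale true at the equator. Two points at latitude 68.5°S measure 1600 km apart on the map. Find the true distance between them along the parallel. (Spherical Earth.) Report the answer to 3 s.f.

Plate carrée maps x = Rλ, y = Rφ. The meridian scale is h = 1 and the parallel scale is k = 1/cos φ = sec φ.
Along the parallel at 68.5°, map distances are exaggerated by k = sec 68.5° = 2.729.
True distance = 1600 / 2.729 = 1600 × cos 68.5° ≈ 586 km.

586 km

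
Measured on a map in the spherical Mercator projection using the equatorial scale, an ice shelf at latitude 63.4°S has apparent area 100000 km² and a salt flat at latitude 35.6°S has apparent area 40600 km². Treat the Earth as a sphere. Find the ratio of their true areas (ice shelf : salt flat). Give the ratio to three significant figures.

0.747

Since Mercator area scale is 1/cos²φ, the true area equals the apparent area multiplied by cos²φ.
True area of ice shelf: 100000 × cos²(63.4°) = 100000 × 0.2005 = 20050 km².
True area of salt flat: 40600 × cos²(35.6°) = 40600 × 0.6611 = 26840 km².
Ratio = 20050 / 26840 ≈ 0.747.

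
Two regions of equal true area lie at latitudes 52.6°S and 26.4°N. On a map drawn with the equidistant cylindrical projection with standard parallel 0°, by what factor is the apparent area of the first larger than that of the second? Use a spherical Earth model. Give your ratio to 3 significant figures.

1.47

Plate carrée maps x = Rλ, y = Rφ. The meridian scale is h = 1 and the parallel scale is k = 1/cos φ = sec φ.
Areal scale at 52.6°: h·k = 1.000 × 1.646 = 1.646.
Areal scale at 26.4°: h·k = 1.000 × 1.116 = 1.116.
Ratio = 1.646/1.116 ≈ 1.47.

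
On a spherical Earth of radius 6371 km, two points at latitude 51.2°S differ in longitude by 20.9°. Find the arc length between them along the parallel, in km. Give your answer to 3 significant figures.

Arc length along a parallel = R cos φ · Δλ (with Δλ in radians).
= 6371 × cos 51.2° × (20.9° × π/180) = 6371 × 0.6266 × 0.3648 ≈ 1460 km.

1460 km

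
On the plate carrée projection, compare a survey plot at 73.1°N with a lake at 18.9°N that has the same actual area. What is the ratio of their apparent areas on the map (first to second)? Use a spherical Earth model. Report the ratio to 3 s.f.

3.25

Plate carrée maps x = Rλ, y = Rφ. The meridian scale is h = 1 and the parallel scale is k = 1/cos φ = sec φ.
Areal scale at 73.1°: h·k = 1.000 × 3.440 = 3.440.
Areal scale at 18.9°: h·k = 1.000 × 1.057 = 1.057.
Ratio = 3.440/1.057 ≈ 3.25.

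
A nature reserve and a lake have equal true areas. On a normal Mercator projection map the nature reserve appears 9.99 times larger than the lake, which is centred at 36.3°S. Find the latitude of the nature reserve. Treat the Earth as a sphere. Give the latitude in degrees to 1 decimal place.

75.2°

On Mercator, (apparent₁)/(apparent₂) = sec²φ₁ / sec²φ₂ when true areas are equal.
cos²φ₂ / cos²φ₁ = 9.99  ⇒  cos φ₁ = cos 36.3° / √9.99 = 0.8059/3.161 = 0.2550.
φ₁ = arccos(0.2550) ≈ 75.2°.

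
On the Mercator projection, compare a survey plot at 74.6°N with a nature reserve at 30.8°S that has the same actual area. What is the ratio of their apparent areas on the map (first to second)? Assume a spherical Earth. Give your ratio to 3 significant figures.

Mercator areal scale is sec²φ.
At 74.6°: sec²(74.6°) = 1/0.2656² = 14.18.
At 30.8°: sec²(30.8°) = 1/0.8590² = 1.355.
Ratio = 14.18/1.355 = cos²(30.8°)/cos²(74.6°) ≈ 10.5.

10.5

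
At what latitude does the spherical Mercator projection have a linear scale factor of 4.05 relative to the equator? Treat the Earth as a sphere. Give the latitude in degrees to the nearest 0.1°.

Mercator scale is k = sec φ = 1/cos φ.
1/cos φ = 4.05  ⇒  cos φ = 0.2469  ⇒  φ = arccos(0.2469) ≈ 75.7°.

75.7°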